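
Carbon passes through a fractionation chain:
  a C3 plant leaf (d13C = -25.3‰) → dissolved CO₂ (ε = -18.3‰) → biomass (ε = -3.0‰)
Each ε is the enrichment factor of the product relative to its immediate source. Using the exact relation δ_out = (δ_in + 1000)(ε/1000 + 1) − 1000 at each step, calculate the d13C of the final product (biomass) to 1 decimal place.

step 1: δ = (-25.30 + 1000)·(-18.3/1000 + 1) − 1000 = -43.14‰
step 2: δ = (-43.14 + 1000)·(-3.0/1000 + 1) − 1000 = -46.01‰

-46.0‰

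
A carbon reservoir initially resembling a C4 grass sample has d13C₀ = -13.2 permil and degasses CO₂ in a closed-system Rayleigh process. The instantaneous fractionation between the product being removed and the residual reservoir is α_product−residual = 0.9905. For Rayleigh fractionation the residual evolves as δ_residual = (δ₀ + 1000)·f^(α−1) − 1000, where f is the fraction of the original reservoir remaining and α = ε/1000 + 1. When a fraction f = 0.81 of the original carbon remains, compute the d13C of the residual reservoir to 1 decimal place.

Rayleigh residual: δ_res = (δ₀ + 1000)·f^(α−1) − 1000
α − 1 = -0.00950
f^(α−1) = 0.81^(-0.00950) = 1.002004
δ_res = (-13.2 + 1000) × 1.002004 − 1000 = 988.777 − 1000 = -11.22 permil

-11.2 permil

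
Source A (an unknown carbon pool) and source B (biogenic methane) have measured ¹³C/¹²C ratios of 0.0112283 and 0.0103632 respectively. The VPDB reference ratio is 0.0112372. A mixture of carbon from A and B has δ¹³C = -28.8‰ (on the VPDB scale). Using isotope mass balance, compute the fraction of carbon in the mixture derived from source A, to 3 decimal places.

δ_A = (0.0112283/0.0112372 − 1)×1000 = (0.999208 − 1)×1000 = -0.792‰
δ_B = (0.0103632/0.0112372 − 1)×1000 = (0.922223 − 1)×1000 = -77.777‰
f_A = (δ_mix − δ_B)/(δ_A − δ_B) = (-28.8 − (-77.777))/(-0.792 − (-77.777))
f_A = 48.977 / 76.985 = 0.6362

0.636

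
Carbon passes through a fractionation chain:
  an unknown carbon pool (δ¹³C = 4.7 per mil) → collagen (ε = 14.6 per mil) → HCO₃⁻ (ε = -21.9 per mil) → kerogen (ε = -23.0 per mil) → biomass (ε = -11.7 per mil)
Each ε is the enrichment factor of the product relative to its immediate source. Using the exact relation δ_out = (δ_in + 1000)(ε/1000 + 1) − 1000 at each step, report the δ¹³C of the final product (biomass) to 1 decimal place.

-37.3 per mil

step 1: δ = (4.70 + 1000)·(14.6/1000 + 1) − 1000 = 19.37 per mil
step 2: δ = (19.37 + 1000)·(-21.9/1000 + 1) − 1000 = -2.96 per mil
step 3: δ = (-2.96 + 1000)·(-23.0/1000 + 1) − 1000 = -25.89 per mil
step 4: δ = (-25.89 + 1000)·(-11.7/1000 + 1) − 1000 = -37.28 per mil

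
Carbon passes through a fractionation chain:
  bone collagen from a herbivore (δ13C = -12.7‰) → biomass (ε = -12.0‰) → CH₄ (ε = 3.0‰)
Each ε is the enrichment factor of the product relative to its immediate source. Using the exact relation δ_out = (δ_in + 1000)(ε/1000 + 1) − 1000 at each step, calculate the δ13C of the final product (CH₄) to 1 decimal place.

-21.6‰

step 1: δ = (-12.70 + 1000)·(-12.0/1000 + 1) − 1000 = -24.55‰
step 2: δ = (-24.55 + 1000)·(3.0/1000 + 1) − 1000 = -21.62‰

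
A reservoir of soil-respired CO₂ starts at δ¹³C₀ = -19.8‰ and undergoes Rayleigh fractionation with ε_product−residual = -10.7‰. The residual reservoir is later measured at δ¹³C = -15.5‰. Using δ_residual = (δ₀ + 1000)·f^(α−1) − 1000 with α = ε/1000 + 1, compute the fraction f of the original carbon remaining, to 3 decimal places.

α − 1 = ε/1000 = -0.0107
(δ_res + 1000)/(δ₀ + 1000) = (-15.5 + 1000)/(-19.8 + 1000) = 984.5/980.2 = 1.004387
f = 1.004387^(1/-0.0107) = exp(ln(1.004387)/-0.0107) = exp(0.00438/-0.0107)
f = exp(-0.4091) = 0.6643

0.664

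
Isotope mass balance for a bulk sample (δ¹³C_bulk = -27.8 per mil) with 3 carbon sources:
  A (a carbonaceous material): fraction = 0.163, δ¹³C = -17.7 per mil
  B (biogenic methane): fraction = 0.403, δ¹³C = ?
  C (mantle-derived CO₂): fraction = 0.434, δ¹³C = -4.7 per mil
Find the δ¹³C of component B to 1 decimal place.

Isotope mass balance: δ_bulk = Σ fᵢ·δᵢ.
-27.8 = 0.163×(-17.7) + 0.403×δ_B + 0.434×(-4.7)
0.403·δ_B = -27.8 − (-4.925) = -22.875
δ_B = -22.875 / 0.403 = -56.76 per mil

-56.8 per mil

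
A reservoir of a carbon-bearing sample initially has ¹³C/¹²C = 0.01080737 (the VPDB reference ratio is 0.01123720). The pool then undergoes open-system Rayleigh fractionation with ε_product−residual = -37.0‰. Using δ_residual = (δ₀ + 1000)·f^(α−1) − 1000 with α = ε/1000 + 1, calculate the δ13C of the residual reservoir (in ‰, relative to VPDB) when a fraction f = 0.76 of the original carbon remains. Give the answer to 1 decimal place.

δ₀ = (0.01080737/0.01123720 − 1)×1000 = (0.961749 − 1)×1000 = -38.251‰
α − 1 = ε/1000 = -0.0370
f^(α−1) = 0.76^(-0.0370) = 1.010206
δ_res = (-38.251 + 1000) × 1.010206 − 1000 = 971.565 − 1000 = -28.44‰

-28.4‰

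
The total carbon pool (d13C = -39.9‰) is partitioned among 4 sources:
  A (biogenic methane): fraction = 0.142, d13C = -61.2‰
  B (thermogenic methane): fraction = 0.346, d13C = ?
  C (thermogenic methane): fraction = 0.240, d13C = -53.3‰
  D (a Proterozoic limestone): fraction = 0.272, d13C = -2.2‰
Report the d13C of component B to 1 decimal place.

-51.5‰

Isotope mass balance: δ_bulk = Σ fᵢ·δᵢ.
-39.9 = 0.142×(-61.2) + 0.346×δ_B + 0.240×(-53.3) + 0.272×(-2.2)
0.346·δ_B = -39.9 − (-22.081) = -17.819
δ_B = -17.819 / 0.346 = -51.50‰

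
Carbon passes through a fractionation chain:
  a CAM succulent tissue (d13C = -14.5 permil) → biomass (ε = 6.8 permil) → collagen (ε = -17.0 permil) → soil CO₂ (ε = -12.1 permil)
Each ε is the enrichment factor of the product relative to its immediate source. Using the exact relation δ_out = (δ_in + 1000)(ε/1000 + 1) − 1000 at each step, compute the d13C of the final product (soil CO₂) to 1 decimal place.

step 1: δ = (-14.50 + 1000)·(6.8/1000 + 1) − 1000 = -7.80 permil
step 2: δ = (-7.80 + 1000)·(-17.0/1000 + 1) − 1000 = -24.67 permil
step 3: δ = (-24.67 + 1000)·(-12.1/1000 + 1) − 1000 = -36.47 permil

-36.5 permil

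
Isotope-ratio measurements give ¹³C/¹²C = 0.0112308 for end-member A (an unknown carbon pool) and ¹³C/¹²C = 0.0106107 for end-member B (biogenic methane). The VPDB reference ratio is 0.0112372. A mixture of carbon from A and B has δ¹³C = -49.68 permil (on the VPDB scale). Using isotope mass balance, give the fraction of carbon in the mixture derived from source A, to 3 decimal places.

δ_A = (0.0112308/0.0112372 − 1)×1000 = (0.999430 − 1)×1000 = -0.570 permil
δ_B = (0.0106107/0.0112372 − 1)×1000 = (0.944248 − 1)×1000 = -55.752 permil
f_A = (δ_mix − δ_B)/(δ_A − δ_B) = (-49.68 − (-55.752))/(-0.570 − (-55.752))
f_A = 6.072 / 55.183 = 0.1100

0.110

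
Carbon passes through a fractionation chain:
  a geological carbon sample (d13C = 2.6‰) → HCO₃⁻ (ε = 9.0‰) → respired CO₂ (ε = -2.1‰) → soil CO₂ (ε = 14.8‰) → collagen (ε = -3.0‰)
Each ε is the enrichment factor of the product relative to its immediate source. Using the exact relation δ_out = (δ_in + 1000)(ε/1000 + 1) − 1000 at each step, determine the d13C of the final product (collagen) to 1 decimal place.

step 1: δ = (2.60 + 1000)·(9.0/1000 + 1) − 1000 = 11.62‰
step 2: δ = (11.62 + 1000)·(-2.1/1000 + 1) − 1000 = 9.50‰
step 3: δ = (9.50 + 1000)·(14.8/1000 + 1) − 1000 = 24.44‰
step 4: δ = (24.44 + 1000)·(-3.0/1000 + 1) − 1000 = 21.37‰

21.4‰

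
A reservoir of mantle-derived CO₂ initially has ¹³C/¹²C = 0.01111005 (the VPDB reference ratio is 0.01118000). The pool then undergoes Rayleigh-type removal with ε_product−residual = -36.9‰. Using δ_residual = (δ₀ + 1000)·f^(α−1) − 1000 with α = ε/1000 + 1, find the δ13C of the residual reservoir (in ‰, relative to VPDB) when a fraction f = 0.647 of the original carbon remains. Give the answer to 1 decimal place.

δ₀ = (0.01111005/0.01118000 − 1)×1000 = (0.993743 − 1)×1000 = -6.257‰
α − 1 = ε/1000 = -0.0369
f^(α−1) = 0.647^(-0.0369) = 1.016196
δ_res = (-6.257 + 1000) × 1.016196 − 1000 = 1009.838 − 1000 = 9.84‰

9.8‰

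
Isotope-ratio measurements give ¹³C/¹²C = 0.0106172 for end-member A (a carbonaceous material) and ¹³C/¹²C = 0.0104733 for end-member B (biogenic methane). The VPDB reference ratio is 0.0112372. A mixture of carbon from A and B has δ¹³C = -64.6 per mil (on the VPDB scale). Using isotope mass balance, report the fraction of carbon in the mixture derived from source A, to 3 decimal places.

δ_A = (0.0106172/0.0112372 − 1)×1000 = (0.944826 − 1)×1000 = -55.174 per mil
δ_B = (0.0104733/0.0112372 − 1)×1000 = (0.932020 − 1)×1000 = -67.980 per mil
f_A = (δ_mix − δ_B)/(δ_A − δ_B) = (-64.6 − (-67.980))/(-55.174 − (-67.980))
f_A = 3.380 / 12.806 = 0.2639

0.264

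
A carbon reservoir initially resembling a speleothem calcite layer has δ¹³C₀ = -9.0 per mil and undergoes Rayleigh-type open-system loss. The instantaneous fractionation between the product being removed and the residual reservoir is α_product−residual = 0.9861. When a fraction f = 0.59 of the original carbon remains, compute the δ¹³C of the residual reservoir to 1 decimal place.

-1.7 per mil

Rayleigh residual: δ_res = (δ₀ + 1000)·f^(α−1) − 1000
α − 1 = -0.01390
f^(α−1) = 0.59^(-0.01390) = 1.007361
δ_res = (-9.0 + 1000) × 1.007361 − 1000 = 998.295 − 1000 = -1.71 per mil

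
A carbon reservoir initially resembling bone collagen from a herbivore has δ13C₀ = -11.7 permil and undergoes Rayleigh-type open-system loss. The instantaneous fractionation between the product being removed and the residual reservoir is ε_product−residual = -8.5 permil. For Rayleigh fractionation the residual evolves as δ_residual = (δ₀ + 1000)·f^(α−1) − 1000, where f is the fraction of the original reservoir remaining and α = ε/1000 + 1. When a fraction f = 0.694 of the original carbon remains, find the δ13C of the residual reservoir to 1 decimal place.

-8.6 permil

Rayleigh residual: δ_res = (δ₀ + 1000)·f^(α−1) − 1000
α = ε/1000 + 1 = 0.99150, so α − 1 = -0.00850
f^(α−1) = 0.694^(-0.00850) = 1.003110
δ_res = (-11.7 + 1000) × 1.003110 − 1000 = 991.373 − 1000 = -8.63 permil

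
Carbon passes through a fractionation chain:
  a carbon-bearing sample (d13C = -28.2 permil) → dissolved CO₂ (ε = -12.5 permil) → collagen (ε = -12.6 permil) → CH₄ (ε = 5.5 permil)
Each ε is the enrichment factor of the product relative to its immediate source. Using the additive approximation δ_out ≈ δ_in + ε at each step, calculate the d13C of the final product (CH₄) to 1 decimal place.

-47.8 permil

step 1: δ ≈ -28.2 + (-12.5) = -40.7 permil
step 2: δ ≈ -40.7 + (-12.6) = -53.3 permil
step 3: δ ≈ -53.3 + (5.5) = -47.8 permil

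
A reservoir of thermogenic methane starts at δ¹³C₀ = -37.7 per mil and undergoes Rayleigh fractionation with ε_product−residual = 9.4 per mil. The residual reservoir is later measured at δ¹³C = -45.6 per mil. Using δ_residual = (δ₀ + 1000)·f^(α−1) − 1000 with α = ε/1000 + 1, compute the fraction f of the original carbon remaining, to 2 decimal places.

α − 1 = ε/1000 = 0.0094
(δ_res + 1000)/(δ₀ + 1000) = (-45.6 + 1000)/(-37.7 + 1000) = 954.4/962.3 = 0.991791
f = 0.991791^(1/0.0094) = exp(ln(0.991791)/0.0094) = exp(-0.00824/0.0094)
f = exp(-0.8770) = 0.4160

0.42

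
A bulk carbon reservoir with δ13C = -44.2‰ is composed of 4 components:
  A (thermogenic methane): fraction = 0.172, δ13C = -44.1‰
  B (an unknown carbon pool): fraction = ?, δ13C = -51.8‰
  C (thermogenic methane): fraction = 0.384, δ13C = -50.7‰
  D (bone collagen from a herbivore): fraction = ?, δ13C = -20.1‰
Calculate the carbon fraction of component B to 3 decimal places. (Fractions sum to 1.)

Let f_B and f_D be the unknown fractions; fractions sum to 1 so f_B + f_D = 0.444.
Mass balance: Σ fᵢ·δᵢ = δ_bulk ⇒ f_B·(-51.8) + f_D·(-20.1) = -44.2 − (-27.054) = -17.146
Substitute f_D = 0.444 − f_B:
f_B·(-51.8 − -20.1) = -17.146 − 0.444×(-20.1) = -8.222
f_B = -8.222 / -31.7 = 0.2594

0.259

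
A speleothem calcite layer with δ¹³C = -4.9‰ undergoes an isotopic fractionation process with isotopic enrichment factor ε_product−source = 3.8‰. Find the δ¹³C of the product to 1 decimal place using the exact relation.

To first order, δ_product ≈ δ_source + ε = -1.1‰.
Exactly, δ_product = (δ_source + 1000)·(ε/1000 + 1) − 1000.
δ_product = (-4.9 + 1000) × (3.8/1000 + 1) − 1000
δ_product = -1.12‰

-1.1‰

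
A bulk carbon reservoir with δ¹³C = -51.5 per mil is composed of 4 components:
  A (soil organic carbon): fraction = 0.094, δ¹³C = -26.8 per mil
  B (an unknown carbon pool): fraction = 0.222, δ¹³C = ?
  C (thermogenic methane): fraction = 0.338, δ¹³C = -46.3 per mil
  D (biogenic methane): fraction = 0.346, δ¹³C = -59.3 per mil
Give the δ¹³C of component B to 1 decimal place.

-57.7 per mil

Isotope mass balance: δ_bulk = Σ fᵢ·δᵢ.
-51.5 = 0.094×(-26.8) + 0.222×δ_B + 0.338×(-46.3) + 0.346×(-59.3)
0.222·δ_B = -51.5 − (-38.686) = -12.814
δ_B = -12.814 / 0.222 = -57.72 per mil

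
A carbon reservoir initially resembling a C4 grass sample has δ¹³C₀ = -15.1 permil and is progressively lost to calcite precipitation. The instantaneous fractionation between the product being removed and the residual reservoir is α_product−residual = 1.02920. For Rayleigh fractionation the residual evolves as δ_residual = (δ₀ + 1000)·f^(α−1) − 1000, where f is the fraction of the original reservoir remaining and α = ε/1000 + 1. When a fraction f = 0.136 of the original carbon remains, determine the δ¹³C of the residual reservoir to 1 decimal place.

-70.8 permil

Rayleigh residual: δ_res = (δ₀ + 1000)·f^(α−1) − 1000
α − 1 = 0.02920
f^(α−1) = 0.136^(0.02920) = 0.943408
δ_res = (-15.1 + 1000) × 0.943408 − 1000 = 929.162 − 1000 = -70.84 permil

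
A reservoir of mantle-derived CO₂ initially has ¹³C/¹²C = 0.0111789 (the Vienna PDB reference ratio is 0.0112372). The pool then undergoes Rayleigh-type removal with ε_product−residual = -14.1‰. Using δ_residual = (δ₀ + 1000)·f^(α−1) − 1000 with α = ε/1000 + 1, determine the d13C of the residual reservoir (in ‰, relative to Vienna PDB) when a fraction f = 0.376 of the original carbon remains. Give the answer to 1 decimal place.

8.6‰

δ₀ = (0.0111789/0.0112372 − 1)×1000 = (0.994812 − 1)×1000 = -5.188‰
α − 1 = ε/1000 = -0.0141
f^(α−1) = 0.376^(-0.0141) = 1.013888
δ_res = (-5.188 + 1000) × 1.013888 − 1000 = 1008.628 − 1000 = 8.63‰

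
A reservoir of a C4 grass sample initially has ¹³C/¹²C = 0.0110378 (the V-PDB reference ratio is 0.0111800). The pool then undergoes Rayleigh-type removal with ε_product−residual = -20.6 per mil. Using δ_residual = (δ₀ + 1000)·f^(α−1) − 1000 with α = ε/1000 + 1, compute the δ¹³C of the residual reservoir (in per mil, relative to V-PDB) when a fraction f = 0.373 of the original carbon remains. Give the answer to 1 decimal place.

7.5 per mil

δ₀ = (0.0110378/0.0111800 − 1)×1000 = (0.987281 − 1)×1000 = -12.719 per mil
α − 1 = ε/1000 = -0.0206
f^(α−1) = 0.373^(-0.0206) = 1.020523
δ_res = (-12.719 + 1000) × 1.020523 − 1000 = 1007.543 − 1000 = 7.54 per mil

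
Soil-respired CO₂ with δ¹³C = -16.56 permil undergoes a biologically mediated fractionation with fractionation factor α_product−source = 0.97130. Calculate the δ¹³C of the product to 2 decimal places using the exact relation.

δ_product = (δ_source + 1000)·α − 1000
δ_product = (-16.56 + 1000) × 0.97130 − 1000
δ_product = 955.215 − 1000 = -44.785 permil

-44.78 permil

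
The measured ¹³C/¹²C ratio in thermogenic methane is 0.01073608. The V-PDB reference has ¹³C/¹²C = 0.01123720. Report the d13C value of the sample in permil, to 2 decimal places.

-44.59 permil

d13C = (R_sample / R_standard − 1) × 1000
R_sample / R_standard = 0.01073608 / 0.01123720 = 0.955405
d13C = (0.955405 − 1) × 1000 = -44.595 permil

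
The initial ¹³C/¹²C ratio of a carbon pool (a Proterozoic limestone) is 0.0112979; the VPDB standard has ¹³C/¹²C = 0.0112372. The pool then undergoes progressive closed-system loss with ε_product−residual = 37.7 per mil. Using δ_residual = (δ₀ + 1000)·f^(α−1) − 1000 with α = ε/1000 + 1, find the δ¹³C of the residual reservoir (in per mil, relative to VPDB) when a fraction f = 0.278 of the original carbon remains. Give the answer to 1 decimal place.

δ₀ = (0.0112979/0.0112372 − 1)×1000 = (1.005402 − 1)×1000 = 5.402 per mil
α − 1 = ε/1000 = 0.0377
f^(α−1) = 0.278^(0.0377) = 0.952885
δ_res = (5.402 + 1000) × 0.952885 − 1000 = 958.032 − 1000 = -41.97 per mil

-42.0 per mil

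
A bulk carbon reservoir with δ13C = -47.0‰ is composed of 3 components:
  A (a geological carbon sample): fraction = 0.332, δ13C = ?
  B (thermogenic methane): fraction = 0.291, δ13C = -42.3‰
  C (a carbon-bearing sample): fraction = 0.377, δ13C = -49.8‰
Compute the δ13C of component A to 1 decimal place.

Isotope mass balance: δ_bulk = Σ fᵢ·δᵢ.
-47.0 = 0.332×δ_A + 0.291×(-42.3) + 0.377×(-49.8)
0.332·δ_A = -47.0 − (-31.084) = -15.916
δ_A = -15.916 / 0.332 = -47.94‰

-47.9‰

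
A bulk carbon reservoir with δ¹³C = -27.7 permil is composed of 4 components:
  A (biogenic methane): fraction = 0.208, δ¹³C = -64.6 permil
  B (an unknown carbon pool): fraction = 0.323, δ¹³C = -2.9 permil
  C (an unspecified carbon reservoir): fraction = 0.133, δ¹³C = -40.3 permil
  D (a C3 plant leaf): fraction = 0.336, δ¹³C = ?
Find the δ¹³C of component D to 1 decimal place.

-23.7 permil

Isotope mass balance: δ_bulk = Σ fᵢ·δᵢ.
-27.7 = 0.208×(-64.6) + 0.323×(-2.9) + 0.133×(-40.3) + 0.336×δ_D
0.336·δ_D = -27.7 − (-19.733) = -7.967
δ_D = -7.967 / 0.336 = -23.71 permil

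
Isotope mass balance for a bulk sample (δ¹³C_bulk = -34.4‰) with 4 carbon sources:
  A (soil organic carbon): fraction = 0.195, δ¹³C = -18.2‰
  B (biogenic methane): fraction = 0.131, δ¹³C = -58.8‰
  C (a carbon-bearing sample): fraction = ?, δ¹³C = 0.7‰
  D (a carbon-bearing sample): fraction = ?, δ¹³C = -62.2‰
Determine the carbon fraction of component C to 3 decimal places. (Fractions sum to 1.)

0.298

Let f_C and f_D be the unknown fractions; fractions sum to 1 so f_C + f_D = 0.674.
Mass balance: Σ fᵢ·δᵢ = δ_bulk ⇒ f_C·(0.7) + f_D·(-62.2) = -34.4 − (-11.252) = -23.148
Substitute f_D = 0.674 − f_C:
f_C·(0.7 − -62.2) = -23.148 − 0.674×(-62.2) = 18.775
f_C = 18.775 / 62.9 = 0.2985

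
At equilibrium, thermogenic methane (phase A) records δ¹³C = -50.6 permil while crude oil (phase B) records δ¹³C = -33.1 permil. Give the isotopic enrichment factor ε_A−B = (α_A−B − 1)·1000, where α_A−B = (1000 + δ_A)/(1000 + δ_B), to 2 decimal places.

α_A−B = (1000 + -50.6) / (1000 + -33.1) = 949.4 / 966.9 = 0.981901
ε_A−B = (0.981901 − 1) × 1000 = -18.099 permil
(The approximation ε ≈ δ_A − δ_B would give -17.5 permil.)

-18.10 permil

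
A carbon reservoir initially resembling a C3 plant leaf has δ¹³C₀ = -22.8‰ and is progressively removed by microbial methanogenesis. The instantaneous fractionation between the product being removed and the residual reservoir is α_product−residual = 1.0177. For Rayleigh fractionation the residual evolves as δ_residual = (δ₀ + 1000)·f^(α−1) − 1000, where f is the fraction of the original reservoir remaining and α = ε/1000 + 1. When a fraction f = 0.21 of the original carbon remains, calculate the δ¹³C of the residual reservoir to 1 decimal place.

-49.4‰

Rayleigh residual: δ_res = (δ₀ + 1000)·f^(α−1) − 1000
α − 1 = 0.01770
f^(α−1) = 0.21^(0.01770) = 0.972755
δ_res = (-22.8 + 1000) × 0.972755 − 1000 = 950.576 − 1000 = -49.42‰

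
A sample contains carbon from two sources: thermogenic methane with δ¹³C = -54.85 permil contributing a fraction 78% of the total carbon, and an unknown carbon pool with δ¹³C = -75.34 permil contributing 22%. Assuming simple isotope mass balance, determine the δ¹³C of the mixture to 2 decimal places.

-59.36 permil

δ_mix = f_A·δ_A + f_B·δ_B
δ_mix = 0.78 × (-54.85) + 0.22 × (-75.34)
δ_mix = -42.783 + -16.575 = -59.358 permil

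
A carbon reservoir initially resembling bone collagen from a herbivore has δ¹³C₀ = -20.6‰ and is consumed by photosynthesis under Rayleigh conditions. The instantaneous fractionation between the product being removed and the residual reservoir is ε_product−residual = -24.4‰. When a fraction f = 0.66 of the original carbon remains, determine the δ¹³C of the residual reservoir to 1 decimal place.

-10.6‰

Rayleigh residual: δ_res = (δ₀ + 1000)·f^(α−1) − 1000
α = ε/1000 + 1 = 0.97560, so α − 1 = -0.02440
f^(α−1) = 0.66^(-0.02440) = 1.010190
δ_res = (-20.6 + 1000) × 1.010190 − 1000 = 989.380 − 1000 = -10.62‰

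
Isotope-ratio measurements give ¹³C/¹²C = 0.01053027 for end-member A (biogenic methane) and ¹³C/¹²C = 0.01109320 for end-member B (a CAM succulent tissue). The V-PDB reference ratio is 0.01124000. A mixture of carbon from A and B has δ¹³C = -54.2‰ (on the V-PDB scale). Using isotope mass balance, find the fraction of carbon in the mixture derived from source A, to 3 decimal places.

δ_A = (0.01053027/0.01124000 − 1)×1000 = (0.936857 − 1)×1000 = -63.143‰
δ_B = (0.01109320/0.01124000 − 1)×1000 = (0.986940 − 1)×1000 = -13.060‰
f_A = (δ_mix − δ_B)/(δ_A − δ_B) = (-54.2 − (-13.060))/(-63.143 − (-13.060))
f_A = -41.140 / -50.083 = 0.8214

0.821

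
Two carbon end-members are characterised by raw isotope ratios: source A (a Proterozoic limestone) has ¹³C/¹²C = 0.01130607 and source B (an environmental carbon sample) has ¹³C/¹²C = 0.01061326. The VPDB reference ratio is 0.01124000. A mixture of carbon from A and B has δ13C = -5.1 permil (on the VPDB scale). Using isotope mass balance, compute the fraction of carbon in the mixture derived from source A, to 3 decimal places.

δ_A = (0.01130607/0.01124000 − 1)×1000 = (1.005878 − 1)×1000 = 5.878 permil
δ_B = (0.01061326/0.01124000 − 1)×1000 = (0.944240 − 1)×1000 = -55.760 permil
f_A = (δ_mix − δ_B)/(δ_A − δ_B) = (-5.1 − (-55.760))/(5.878 − (-55.760))
f_A = 50.660 / 61.638 = 0.8219

0.822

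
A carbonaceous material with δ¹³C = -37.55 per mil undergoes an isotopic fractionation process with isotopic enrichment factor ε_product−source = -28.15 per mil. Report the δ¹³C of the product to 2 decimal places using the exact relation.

Exactly, δ_product = (δ_source + 1000)·(ε/1000 + 1) − 1000.
δ_product = (-37.55 + 1000) × (-28.15/1000 + 1) − 1000
δ_product = -64.643 per mil

-64.64 per mil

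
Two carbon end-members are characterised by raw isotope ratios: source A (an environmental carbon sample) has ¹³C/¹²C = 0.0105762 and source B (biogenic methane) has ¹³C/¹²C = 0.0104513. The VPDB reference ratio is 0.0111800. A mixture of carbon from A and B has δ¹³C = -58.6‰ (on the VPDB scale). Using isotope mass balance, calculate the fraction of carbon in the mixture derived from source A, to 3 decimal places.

δ_A = (0.0105762/0.0111800 − 1)×1000 = (0.945993 − 1)×1000 = -54.007‰
δ_B = (0.0104513/0.0111800 − 1)×1000 = (0.934821 − 1)×1000 = -65.179‰
f_A = (δ_mix − δ_B)/(δ_A − δ_B) = (-58.6 − (-65.179))/(-54.007 − (-65.179))
f_A = 6.579 / 11.172 = 0.5889

0.589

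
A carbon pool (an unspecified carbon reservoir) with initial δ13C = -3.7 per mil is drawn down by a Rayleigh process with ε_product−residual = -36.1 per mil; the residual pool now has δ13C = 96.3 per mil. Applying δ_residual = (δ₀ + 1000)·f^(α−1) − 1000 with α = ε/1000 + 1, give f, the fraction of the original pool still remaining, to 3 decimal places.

α − 1 = ε/1000 = -0.0361
(δ_res + 1000)/(δ₀ + 1000) = (96.3 + 1000)/(-3.7 + 1000) = 1096.3/996.3 = 1.100371
f = 1.100371^(1/-0.0361) = exp(ln(1.100371)/-0.0361) = exp(0.09565/-0.0361)
f = exp(-2.6495) = 0.0707

0.071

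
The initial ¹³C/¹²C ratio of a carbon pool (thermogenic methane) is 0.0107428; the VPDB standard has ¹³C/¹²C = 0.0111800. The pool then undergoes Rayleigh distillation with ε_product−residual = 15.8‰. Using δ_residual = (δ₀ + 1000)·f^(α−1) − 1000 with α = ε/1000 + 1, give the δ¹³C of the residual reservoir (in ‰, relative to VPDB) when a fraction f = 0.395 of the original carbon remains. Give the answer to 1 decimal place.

δ₀ = (0.0107428/0.0111800 − 1)×1000 = (0.960894 − 1)×1000 = -39.106‰
α − 1 = ε/1000 = 0.0158
f^(α−1) = 0.395^(0.0158) = 0.985431
δ_res = (-39.106 + 1000) × 0.985431 − 1000 = 946.895 − 1000 = -53.10‰

-53.1‰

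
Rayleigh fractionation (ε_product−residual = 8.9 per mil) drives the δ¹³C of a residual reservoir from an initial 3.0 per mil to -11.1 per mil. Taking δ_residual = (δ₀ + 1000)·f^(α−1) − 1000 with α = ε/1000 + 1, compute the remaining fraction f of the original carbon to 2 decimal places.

α − 1 = ε/1000 = 0.0089
(δ_res + 1000)/(δ₀ + 1000) = (-11.1 + 1000)/(3.0 + 1000) = 988.9/1003.0 = 0.985942
f = 0.985942^(1/0.0089) = exp(ln(0.985942)/0.0089) = exp(-0.01416/0.0089)
f = exp(-1.5907) = 0.2038

0.20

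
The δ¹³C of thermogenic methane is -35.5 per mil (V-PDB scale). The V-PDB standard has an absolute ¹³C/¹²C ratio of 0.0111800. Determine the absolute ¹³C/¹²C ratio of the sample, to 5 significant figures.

0.010783

R_sample = R_standard × (δ¹³C/1000 + 1)
R_sample = 0.0111800 × (-35.5/1000 + 1) = 0.0111800 × 0.964500
R_sample = 0.0107831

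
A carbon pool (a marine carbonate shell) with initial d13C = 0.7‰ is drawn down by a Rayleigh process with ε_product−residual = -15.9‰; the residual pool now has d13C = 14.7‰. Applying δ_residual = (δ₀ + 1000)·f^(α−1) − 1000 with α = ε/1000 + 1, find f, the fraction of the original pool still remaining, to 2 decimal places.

0.42

α − 1 = ε/1000 = -0.0159
(δ_res + 1000)/(δ₀ + 1000) = (14.7 + 1000)/(0.7 + 1000) = 1014.7/1000.7 = 1.013990
f = 1.013990^(1/-0.0159) = exp(ln(1.013990)/-0.0159) = exp(0.01389/-0.0159)
f = exp(-0.8738) = 0.4174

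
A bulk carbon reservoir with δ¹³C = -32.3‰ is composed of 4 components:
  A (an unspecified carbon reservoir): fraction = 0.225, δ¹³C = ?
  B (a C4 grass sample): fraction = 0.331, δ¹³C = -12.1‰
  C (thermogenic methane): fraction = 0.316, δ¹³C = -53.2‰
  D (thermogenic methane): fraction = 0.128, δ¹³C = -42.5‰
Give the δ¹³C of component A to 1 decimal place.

Isotope mass balance: δ_bulk = Σ fᵢ·δᵢ.
-32.3 = 0.225×δ_A + 0.331×(-12.1) + 0.316×(-53.2) + 0.128×(-42.5)
0.225·δ_A = -32.3 − (-26.256) = -6.044
δ_A = -6.044 / 0.225 = -26.86‰

-26.9‰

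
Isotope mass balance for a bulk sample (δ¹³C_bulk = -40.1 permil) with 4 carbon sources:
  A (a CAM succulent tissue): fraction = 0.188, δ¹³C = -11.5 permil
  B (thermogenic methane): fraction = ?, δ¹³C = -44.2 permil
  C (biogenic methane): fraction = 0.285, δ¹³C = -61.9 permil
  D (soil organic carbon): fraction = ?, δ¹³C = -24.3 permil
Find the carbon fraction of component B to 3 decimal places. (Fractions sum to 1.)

0.376

Let f_B and f_D be the unknown fractions; fractions sum to 1 so f_B + f_D = 0.527.
Mass balance: Σ fᵢ·δᵢ = δ_bulk ⇒ f_B·(-44.2) + f_D·(-24.3) = -40.1 − (-19.803) = -20.297
Substitute f_D = 0.527 − f_B:
f_B·(-44.2 − -24.3) = -20.297 − 0.527×(-24.3) = -7.490
f_B = -7.490 / -19.9 = 0.3764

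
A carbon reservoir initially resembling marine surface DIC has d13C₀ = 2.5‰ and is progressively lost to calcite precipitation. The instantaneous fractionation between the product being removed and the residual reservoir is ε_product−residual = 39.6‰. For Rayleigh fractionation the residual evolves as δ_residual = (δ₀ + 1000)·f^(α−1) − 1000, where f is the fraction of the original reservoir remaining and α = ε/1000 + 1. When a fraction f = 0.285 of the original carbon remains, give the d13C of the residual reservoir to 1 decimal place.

-46.1‰

Rayleigh residual: δ_res = (δ₀ + 1000)·f^(α−1) − 1000
α = ε/1000 + 1 = 1.03960, so α − 1 = 0.03960
f^(α−1) = 0.285^(0.03960) = 0.951507
δ_res = (2.5 + 1000) × 0.951507 − 1000 = 953.885 − 1000 = -46.11‰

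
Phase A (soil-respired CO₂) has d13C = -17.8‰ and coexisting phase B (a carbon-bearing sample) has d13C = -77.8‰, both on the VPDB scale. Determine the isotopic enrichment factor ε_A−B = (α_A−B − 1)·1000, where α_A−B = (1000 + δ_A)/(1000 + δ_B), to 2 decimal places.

65.06‰

α_A−B = (1000 + -17.8) / (1000 + -77.8) = 982.2 / 922.2 = 1.065062
ε_A−B = (1.065062 − 1) × 1000 = 65.062‰
(The approximation ε ≈ δ_A − δ_B would give 60.0‰.)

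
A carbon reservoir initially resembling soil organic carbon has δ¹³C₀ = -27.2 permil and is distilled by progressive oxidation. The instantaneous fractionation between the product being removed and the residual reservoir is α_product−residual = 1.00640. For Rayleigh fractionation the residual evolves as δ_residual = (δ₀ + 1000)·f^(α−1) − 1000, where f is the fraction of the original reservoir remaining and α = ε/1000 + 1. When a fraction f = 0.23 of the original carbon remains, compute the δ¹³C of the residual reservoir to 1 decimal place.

-36.3 permil

Rayleigh residual: δ_res = (δ₀ + 1000)·f^(α−1) − 1000
α − 1 = 0.00640
f^(α−1) = 0.23^(0.00640) = 0.990638
δ_res = (-27.2 + 1000) × 0.990638 − 1000 = 963.693 − 1000 = -36.31 permil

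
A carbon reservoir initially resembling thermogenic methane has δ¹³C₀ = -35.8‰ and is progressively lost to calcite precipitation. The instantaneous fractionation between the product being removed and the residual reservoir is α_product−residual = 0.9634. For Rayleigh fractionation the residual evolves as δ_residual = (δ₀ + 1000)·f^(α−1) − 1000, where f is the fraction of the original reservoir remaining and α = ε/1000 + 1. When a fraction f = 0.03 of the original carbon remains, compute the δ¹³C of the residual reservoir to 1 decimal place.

Rayleigh residual: δ_res = (δ₀ + 1000)·f^(α−1) − 1000
α − 1 = -0.03660
f^(α−1) = 0.03^(-0.03660) = 1.136940
δ_res = (-35.8 + 1000) × 1.136940 − 1000 = 1096.237 − 1000 = 96.24‰

96.2‰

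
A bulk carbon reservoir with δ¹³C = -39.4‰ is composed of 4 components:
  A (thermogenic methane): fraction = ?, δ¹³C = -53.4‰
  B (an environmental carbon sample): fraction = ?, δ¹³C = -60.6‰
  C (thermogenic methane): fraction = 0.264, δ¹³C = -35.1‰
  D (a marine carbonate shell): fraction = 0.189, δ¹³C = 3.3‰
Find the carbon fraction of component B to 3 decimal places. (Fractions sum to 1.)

Let f_B and f_A be the unknown fractions; fractions sum to 1 so f_B + f_A = 0.547.
Mass balance: Σ fᵢ·δᵢ = δ_bulk ⇒ f_B·(-60.6) + f_A·(-53.4) = -39.4 − (-8.643) = -30.757
Substitute f_A = 0.547 − f_B:
f_B·(-60.6 − -53.4) = -30.757 − 0.547×(-53.4) = -1.547
f_B = -1.547 / -7.2 = 0.2149

0.215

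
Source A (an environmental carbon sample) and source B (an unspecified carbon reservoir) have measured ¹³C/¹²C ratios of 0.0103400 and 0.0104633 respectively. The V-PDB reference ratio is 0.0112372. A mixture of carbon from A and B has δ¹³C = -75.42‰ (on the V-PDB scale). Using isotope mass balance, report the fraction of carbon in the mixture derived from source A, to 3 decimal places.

0.597

δ_A = (0.0103400/0.0112372 − 1)×1000 = (0.920158 − 1)×1000 = -79.842‰
δ_B = (0.0104633/0.0112372 − 1)×1000 = (0.931131 − 1)×1000 = -68.869‰
f_A = (δ_mix − δ_B)/(δ_A − δ_B) = (-75.42 − (-68.869))/(-79.842 − (-68.869))
f_A = -6.551 / -10.972 = 0.5970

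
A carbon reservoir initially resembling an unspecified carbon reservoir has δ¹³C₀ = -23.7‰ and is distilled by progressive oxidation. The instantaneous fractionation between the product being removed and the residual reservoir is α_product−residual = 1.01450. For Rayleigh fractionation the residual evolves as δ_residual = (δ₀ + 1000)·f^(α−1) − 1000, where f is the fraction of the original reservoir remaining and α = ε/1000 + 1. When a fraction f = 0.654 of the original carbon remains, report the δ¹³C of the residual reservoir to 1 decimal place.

Rayleigh residual: δ_res = (δ₀ + 1000)·f^(α−1) − 1000
α − 1 = 0.01450
f^(α−1) = 0.654^(0.01450) = 0.993862
δ_res = (-23.7 + 1000) × 0.993862 − 1000 = 970.307 − 1000 = -29.69‰

-29.7‰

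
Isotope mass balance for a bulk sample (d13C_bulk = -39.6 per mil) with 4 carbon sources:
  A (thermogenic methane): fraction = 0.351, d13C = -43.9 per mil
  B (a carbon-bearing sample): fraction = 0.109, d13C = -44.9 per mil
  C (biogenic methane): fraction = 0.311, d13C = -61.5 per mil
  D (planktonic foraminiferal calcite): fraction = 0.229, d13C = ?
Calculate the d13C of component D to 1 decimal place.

Isotope mass balance: δ_bulk = Σ fᵢ·δᵢ.
-39.6 = 0.351×(-43.9) + 0.109×(-44.9) + 0.311×(-61.5) + 0.229×δ_D
0.229·δ_D = -39.6 − (-39.429) = -0.171
δ_D = -0.171 / 0.229 = -0.74 per mil

-0.7 per mil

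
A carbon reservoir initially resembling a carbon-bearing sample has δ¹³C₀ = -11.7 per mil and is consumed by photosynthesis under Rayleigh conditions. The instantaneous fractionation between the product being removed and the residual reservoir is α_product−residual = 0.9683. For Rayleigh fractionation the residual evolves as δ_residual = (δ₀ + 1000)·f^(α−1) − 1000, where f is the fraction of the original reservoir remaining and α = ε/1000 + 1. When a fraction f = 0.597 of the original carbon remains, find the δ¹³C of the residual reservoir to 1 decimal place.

Rayleigh residual: δ_res = (δ₀ + 1000)·f^(α−1) − 1000
α − 1 = -0.03170
f^(α−1) = 0.597^(-0.03170) = 1.016486
δ_res = (-11.7 + 1000) × 1.016486 − 1000 = 1004.594 − 1000 = 4.59 per mil

4.6 per mil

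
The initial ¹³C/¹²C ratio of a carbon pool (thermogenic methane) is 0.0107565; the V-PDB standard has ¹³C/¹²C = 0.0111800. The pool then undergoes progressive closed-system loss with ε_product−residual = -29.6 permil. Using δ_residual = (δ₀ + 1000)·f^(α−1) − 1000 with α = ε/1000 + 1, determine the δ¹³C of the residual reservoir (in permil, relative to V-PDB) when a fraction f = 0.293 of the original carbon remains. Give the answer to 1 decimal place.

δ₀ = (0.0107565/0.0111800 − 1)×1000 = (0.962120 − 1)×1000 = -37.880 permil
α − 1 = ε/1000 = -0.0296
f^(α−1) = 0.293^(-0.0296) = 1.037005
δ_res = (-37.880 + 1000) × 1.037005 − 1000 = 997.723 − 1000 = -2.28 permil

-2.3 permil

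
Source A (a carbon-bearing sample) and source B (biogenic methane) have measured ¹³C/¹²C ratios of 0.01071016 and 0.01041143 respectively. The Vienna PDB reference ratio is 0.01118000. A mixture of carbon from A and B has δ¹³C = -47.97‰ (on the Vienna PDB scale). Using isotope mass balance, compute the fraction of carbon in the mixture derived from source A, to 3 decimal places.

δ_A = (0.01071016/0.01118000 − 1)×1000 = (0.957975 − 1)×1000 = -42.025‰
δ_B = (0.01041143/0.01118000 − 1)×1000 = (0.931255 − 1)×1000 = -68.745‰
f_A = (δ_mix − δ_B)/(δ_A − δ_B) = (-47.97 − (-68.745))/(-42.025 − (-68.745))
f_A = 20.775 / 26.720 = 0.7775

0.778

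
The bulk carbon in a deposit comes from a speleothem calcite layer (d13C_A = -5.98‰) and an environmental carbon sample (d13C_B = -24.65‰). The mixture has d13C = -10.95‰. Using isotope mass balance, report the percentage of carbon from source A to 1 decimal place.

δ_mix = f_A·δ_A + (1 − f_A)·δ_B  ⇒  f_A = (δ_mix − δ_B)/(δ_A − δ_B)
f_A = (-10.95 − (-24.65)) / (-5.98 − (-24.65))
f_A = 13.70 / 18.67 = 0.7338

73.4%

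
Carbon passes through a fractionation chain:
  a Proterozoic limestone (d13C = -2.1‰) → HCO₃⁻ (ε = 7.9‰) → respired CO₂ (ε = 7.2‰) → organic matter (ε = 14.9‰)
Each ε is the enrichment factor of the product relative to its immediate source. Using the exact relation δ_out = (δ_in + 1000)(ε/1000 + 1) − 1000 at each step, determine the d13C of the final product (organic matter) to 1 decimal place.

step 1: δ = (-2.10 + 1000)·(7.9/1000 + 1) − 1000 = 5.78‰
step 2: δ = (5.78 + 1000)·(7.2/1000 + 1) − 1000 = 13.03‰
step 3: δ = (13.03 + 1000)·(14.9/1000 + 1) − 1000 = 28.12‰

28.1‰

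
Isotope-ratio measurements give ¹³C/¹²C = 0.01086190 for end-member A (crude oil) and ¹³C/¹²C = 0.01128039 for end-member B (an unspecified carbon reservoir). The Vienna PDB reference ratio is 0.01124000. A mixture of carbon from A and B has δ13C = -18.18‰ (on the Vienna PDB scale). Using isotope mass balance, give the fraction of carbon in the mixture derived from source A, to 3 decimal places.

0.585

δ_A = (0.01086190/0.01124000 − 1)×1000 = (0.966361 − 1)×1000 = -33.639‰
δ_B = (0.01128039/0.01124000 − 1)×1000 = (1.003593 − 1)×1000 = 3.593‰
f_A = (δ_mix − δ_B)/(δ_A − δ_B) = (-18.18 − (3.593))/(-33.639 − (3.593))
f_A = -21.773 / -37.232 = 0.5848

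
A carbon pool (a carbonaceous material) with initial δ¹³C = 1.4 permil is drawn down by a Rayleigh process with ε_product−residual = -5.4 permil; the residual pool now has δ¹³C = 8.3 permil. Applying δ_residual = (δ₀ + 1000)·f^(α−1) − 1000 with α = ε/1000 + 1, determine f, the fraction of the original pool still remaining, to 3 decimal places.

0.280

α − 1 = ε/1000 = -0.0054
(δ_res + 1000)/(δ₀ + 1000) = (8.3 + 1000)/(1.4 + 1000) = 1008.3/1001.4 = 1.006890
f = 1.006890^(1/-0.0054) = exp(ln(1.006890)/-0.0054) = exp(0.00687/-0.0054)
f = exp(-1.2716) = 0.2804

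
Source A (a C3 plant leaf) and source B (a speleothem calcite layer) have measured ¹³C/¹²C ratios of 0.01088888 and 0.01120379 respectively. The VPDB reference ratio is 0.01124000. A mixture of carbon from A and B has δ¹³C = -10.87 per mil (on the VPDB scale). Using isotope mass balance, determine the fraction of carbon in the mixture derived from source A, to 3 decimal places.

0.273

δ_A = (0.01088888/0.01124000 − 1)×1000 = (0.968762 − 1)×1000 = -31.238 per mil
δ_B = (0.01120379/0.01124000 − 1)×1000 = (0.996778 − 1)×1000 = -3.222 per mil
f_A = (δ_mix − δ_B)/(δ_A − δ_B) = (-10.87 − (-3.222))/(-31.238 − (-3.222))
f_A = -7.648 / -28.017 = 0.2730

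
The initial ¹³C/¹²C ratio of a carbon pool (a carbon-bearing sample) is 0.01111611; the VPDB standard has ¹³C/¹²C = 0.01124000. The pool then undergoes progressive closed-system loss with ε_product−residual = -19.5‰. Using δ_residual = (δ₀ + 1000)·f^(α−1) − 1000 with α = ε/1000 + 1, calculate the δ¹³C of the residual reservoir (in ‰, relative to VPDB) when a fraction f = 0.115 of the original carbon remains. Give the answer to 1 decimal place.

31.6‰

δ₀ = (0.01111611/0.01124000 − 1)×1000 = (0.988978 − 1)×1000 = -11.022‰
α − 1 = ε/1000 = -0.0195
f^(α−1) = 0.115^(-0.0195) = 1.043077
δ_res = (-11.022 + 1000) × 1.043077 − 1000 = 1031.580 − 1000 = 31.58‰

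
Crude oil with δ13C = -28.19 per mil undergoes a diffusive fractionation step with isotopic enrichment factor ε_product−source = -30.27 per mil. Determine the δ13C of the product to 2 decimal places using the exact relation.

-57.61 per mil

Exactly, δ_product = (δ_source + 1000)·(ε/1000 + 1) − 1000.
δ_product = (-28.19 + 1000) × (-30.27/1000 + 1) − 1000
δ_product = -57.607 per mil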